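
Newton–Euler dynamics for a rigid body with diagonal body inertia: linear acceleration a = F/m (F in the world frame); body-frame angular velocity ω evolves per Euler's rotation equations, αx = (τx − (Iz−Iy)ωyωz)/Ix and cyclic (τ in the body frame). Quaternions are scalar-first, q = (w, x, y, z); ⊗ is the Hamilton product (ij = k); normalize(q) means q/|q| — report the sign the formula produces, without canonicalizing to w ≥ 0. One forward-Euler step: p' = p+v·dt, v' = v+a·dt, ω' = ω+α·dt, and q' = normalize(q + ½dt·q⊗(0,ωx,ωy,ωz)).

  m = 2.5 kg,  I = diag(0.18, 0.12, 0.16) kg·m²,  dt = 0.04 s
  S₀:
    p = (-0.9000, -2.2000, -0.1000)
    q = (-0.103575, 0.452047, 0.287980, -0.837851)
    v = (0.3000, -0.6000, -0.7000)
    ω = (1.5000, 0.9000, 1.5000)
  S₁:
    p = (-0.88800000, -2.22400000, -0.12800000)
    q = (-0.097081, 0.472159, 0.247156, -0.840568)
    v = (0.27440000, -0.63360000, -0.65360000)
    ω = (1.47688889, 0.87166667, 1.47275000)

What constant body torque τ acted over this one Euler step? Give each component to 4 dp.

τ = (-0.0500, -0.0400, -0.1900)

rate change Δω = (-0.02311111, -0.02833333, -0.02725000)
precession coupling = (0.0540, 0.0450, -0.0810)
I·α + gyro = (-0.0500, -0.0400, -0.1900)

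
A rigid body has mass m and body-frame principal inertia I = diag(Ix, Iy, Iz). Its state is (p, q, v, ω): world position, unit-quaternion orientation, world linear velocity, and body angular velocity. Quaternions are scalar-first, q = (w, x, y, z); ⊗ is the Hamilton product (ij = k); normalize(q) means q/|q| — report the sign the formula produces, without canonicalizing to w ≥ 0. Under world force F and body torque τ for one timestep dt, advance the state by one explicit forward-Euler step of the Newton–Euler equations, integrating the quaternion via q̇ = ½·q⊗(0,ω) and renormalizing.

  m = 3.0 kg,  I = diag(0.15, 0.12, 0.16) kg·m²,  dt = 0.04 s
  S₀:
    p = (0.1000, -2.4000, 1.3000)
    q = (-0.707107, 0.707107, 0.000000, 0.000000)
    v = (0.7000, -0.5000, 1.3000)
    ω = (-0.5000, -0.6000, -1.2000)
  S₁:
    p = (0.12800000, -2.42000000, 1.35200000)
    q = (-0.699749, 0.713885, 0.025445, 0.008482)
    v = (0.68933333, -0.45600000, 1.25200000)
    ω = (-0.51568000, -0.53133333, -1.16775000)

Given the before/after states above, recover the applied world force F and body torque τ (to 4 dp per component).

Δω = ω₁−ω₀ = (-0.01568000, 0.06866667, 0.03225000)
precession coupling = (0.0288, -0.0060, -0.0090)
I·α + gyro = (-0.0300, 0.2000, 0.1200)
Δv = v₁−v₀ = (-0.01066667, 0.04400000, -0.04800000)
F = m·Δv/dt = (-0.8000, 3.3000, -3.6000)

F = (-0.8000, 3.3000, -3.6000)
τ = (-0.0300, 0.2000, 0.1200)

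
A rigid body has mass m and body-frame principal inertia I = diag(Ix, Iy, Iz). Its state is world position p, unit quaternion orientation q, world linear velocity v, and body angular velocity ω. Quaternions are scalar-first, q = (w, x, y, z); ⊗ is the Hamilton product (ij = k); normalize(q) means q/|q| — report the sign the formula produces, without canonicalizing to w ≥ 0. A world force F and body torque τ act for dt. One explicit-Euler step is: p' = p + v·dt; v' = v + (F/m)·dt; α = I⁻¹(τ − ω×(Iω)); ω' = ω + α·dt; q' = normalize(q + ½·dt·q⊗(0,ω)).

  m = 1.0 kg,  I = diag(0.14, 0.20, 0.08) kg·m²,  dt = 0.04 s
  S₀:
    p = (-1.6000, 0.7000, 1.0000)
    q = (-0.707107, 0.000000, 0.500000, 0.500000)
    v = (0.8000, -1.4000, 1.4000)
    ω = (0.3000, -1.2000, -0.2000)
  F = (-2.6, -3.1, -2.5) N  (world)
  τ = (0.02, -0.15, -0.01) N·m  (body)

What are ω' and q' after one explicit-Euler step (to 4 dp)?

ω' = (0.3139, -1.2293, -0.1942)
q' = (-0.6929, 0.0058, 0.5198, 0.4997)

precession coupling ω×(Iω) = (-0.0288, -0.0036, -0.0216)
angular accel α = (0.3486, -0.7320, 0.1450)
new body rate ω' = (0.3139, -1.2293, -0.1942)
q⊗(0,ω) = (0.7000000, 0.2878679, 0.9985284, -0.0085786)
q + ½dt·q⊗(0,ω), renormalized = (-0.6929, 0.0058, 0.5198, 0.4997)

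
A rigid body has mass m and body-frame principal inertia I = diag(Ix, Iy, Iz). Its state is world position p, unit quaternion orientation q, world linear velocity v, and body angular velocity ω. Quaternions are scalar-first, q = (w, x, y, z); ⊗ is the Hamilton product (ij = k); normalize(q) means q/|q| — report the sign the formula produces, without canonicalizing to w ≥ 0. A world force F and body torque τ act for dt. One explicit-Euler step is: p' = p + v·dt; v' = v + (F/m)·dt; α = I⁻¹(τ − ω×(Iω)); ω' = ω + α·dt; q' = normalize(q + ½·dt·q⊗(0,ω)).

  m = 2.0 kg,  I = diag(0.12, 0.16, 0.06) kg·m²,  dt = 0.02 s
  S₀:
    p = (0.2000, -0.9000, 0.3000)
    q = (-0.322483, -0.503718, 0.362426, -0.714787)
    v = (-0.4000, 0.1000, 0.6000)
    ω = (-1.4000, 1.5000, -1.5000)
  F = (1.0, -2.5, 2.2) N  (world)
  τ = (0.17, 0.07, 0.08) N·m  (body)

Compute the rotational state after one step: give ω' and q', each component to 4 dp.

α = I⁻¹(τ − ω×Iω) = (-0.4583, -0.3500, 2.7333)
new body rate ω' = (-1.4092, 1.4930, -1.4453)
2q̇ = q⊗(0,ω) = (-2.3210247, 0.9800177, -0.2385997, 0.2355439)
q' = normalize(q + ½dt·q⊗(0,ω)) = (-0.3456, -0.4938, 0.3599, -0.7122)

ω' = (-1.4092, 1.4930, -1.4453)
q' = (-0.3456, -0.4938, 0.3599, -0.7122)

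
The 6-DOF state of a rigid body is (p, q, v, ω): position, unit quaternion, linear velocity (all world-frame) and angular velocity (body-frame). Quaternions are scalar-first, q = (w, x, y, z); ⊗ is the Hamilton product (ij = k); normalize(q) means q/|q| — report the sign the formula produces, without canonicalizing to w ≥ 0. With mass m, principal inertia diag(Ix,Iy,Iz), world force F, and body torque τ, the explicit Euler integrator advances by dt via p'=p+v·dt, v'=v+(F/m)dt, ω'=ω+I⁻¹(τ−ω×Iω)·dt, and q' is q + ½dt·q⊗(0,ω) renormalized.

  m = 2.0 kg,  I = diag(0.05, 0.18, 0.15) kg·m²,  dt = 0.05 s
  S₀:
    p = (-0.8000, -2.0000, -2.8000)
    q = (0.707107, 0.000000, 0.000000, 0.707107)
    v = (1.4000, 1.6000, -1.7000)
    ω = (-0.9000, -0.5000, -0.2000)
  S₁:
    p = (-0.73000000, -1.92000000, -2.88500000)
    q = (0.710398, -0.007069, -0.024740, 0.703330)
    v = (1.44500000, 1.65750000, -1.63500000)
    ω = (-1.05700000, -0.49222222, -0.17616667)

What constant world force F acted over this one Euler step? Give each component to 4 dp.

velocity change Δv = (0.04500000, 0.05750000, 0.06500000)
F = m·Δv/dt = (1.8000, 2.3000, 2.6000)

F = (1.8000, 2.3000, 2.6000)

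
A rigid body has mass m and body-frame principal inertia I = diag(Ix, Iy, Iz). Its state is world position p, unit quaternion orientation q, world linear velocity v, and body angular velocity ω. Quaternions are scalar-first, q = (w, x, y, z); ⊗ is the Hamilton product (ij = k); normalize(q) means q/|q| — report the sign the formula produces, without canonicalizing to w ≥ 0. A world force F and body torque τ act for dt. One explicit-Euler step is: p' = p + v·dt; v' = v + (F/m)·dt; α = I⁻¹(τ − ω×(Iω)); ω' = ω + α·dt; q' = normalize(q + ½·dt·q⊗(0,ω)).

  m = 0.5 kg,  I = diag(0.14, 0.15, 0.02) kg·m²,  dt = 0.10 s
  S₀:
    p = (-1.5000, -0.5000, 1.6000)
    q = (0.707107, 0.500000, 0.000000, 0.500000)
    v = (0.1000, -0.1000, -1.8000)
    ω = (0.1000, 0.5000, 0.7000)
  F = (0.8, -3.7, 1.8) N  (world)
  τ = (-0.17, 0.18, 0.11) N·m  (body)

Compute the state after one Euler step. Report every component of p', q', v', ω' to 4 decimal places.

p + v·dt = (-1.4900, -0.5100, 1.4200)
new velocity v' = (0.2600, -0.8400, -1.4400)
ω×(Iω) gyroscopic = (-0.0455, 0.0084, 0.0005)
α = I⁻¹(τ − ω×Iω) = (-0.8893, 1.1440, 5.4750)
ω + α·dt = (0.0111, 0.6144, 1.2475)
Hamilton product q⊗(0,ω) = (-0.4000000, -0.1792893, 0.0535535, 0.7449749)
q' = normalize(q + ½dt·q⊗(0,ω)) = (0.6865, 0.4906, 0.0027, 0.5367)

p' = (-1.4900, -0.5100, 1.4200)
q' = (0.6865, 0.4906, 0.0027, 0.5367)
v' = (0.2600, -0.8400, -1.4400)
ω' = (0.0111, 0.6144, 1.2475)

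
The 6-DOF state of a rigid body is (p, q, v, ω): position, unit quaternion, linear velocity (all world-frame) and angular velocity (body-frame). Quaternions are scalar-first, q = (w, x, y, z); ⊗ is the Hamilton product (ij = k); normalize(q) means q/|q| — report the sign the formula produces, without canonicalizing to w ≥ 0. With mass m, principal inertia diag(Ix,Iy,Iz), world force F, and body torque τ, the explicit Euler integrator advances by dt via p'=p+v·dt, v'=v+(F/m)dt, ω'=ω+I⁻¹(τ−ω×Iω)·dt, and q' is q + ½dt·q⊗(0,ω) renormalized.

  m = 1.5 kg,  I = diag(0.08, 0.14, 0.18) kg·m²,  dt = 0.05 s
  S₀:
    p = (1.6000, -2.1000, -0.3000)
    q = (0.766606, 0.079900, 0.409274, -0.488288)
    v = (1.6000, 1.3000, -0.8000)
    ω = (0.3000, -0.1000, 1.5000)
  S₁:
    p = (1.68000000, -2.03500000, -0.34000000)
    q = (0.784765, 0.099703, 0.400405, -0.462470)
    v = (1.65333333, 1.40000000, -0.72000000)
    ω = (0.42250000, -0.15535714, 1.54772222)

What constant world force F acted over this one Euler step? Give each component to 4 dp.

F = (1.6000, 3.0000, 2.4000)

velocity change Δv = (0.05333333, 0.10000000, 0.08000000)
m·(v₁−v₀)/dt = (1.6000, 3.0000, 2.4000)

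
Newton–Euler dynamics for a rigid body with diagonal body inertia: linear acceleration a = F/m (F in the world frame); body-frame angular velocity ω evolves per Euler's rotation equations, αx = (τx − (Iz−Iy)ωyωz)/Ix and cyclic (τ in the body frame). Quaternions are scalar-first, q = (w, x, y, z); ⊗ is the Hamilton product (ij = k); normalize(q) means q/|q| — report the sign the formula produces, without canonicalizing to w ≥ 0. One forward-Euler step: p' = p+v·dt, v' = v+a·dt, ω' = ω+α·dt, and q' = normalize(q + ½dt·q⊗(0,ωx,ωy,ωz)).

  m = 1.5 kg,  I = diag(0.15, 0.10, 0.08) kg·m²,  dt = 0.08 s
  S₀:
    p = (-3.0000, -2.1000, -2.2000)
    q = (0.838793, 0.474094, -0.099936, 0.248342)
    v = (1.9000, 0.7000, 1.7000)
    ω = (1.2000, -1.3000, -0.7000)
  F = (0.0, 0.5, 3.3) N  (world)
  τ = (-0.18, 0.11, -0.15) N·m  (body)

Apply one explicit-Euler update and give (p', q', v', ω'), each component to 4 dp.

gyro term ω×Iω = (-0.0182, -0.0588, 0.0780)
angular accel α = (-1.0787, 1.6880, -2.8500)
new body rate ω' = (1.1137, -1.1650, -0.9280)
q⊗(0,ω) = (-0.5249902, 1.3993514, -0.4605547, -1.0835541)
updated quaternion q' = (0.8154, 0.5285, -0.1180, 0.2044)
new position p' = (-2.8480, -2.0440, -2.0640)
v + (F/m)dt = (1.9000, 0.7267, 1.8760)

p' = (-2.8480, -2.0440, -2.0640)
q' = (0.8154, 0.5285, -0.1180, 0.2044)
v' = (1.9000, 0.7267, 1.8760)
ω' = (1.1137, -1.1650, -0.9280)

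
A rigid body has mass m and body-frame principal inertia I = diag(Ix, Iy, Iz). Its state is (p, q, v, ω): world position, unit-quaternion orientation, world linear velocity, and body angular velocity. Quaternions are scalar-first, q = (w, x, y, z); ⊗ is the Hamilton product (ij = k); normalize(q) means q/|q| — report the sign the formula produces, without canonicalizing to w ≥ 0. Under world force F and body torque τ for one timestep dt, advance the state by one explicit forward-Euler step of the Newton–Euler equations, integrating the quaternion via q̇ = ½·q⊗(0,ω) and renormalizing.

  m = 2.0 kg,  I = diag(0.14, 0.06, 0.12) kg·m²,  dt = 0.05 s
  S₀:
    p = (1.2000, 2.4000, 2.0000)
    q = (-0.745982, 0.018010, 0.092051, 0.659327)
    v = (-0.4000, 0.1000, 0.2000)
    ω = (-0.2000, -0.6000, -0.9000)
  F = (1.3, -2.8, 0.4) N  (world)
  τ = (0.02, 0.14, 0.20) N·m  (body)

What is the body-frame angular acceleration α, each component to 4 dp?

gyro term ω×Iω = (0.0324, 0.0036, -0.0096)
(τ − ω×Iω)/I = (-0.0886, 2.2733, 1.7467)

α = (-0.0886, 2.2733, 1.7467)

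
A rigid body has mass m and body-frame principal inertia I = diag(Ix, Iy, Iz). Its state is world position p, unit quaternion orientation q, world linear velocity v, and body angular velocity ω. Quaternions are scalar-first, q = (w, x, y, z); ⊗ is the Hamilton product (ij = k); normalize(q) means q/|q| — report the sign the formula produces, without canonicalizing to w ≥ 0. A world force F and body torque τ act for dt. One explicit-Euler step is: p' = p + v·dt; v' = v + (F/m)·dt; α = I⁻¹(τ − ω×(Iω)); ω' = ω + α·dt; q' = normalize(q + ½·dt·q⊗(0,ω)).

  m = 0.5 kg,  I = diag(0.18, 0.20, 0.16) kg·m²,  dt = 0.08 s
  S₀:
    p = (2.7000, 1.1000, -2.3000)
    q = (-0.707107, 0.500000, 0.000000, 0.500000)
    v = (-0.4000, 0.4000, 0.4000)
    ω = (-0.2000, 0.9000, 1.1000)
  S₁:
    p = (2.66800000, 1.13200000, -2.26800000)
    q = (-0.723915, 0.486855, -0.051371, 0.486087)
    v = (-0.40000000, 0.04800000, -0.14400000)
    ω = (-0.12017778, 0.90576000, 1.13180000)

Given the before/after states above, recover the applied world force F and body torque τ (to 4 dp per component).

F = (0.0000, -2.2000, -3.4000)
τ = (0.1400, 0.0100, 0.0600)

v₁ − v₀ = (0.00000000, -0.35200000, -0.54400000)
F = m·Δv/dt = (0.0000, -2.2000, -3.4000)
ω₁ − ω₀ = (0.07982222, 0.00576000, 0.03180000)
gyro term ω₀×Iω₀ = (-0.0396, -0.0044, -0.0036)
I·α + gyro = (0.1400, 0.0100, 0.0600)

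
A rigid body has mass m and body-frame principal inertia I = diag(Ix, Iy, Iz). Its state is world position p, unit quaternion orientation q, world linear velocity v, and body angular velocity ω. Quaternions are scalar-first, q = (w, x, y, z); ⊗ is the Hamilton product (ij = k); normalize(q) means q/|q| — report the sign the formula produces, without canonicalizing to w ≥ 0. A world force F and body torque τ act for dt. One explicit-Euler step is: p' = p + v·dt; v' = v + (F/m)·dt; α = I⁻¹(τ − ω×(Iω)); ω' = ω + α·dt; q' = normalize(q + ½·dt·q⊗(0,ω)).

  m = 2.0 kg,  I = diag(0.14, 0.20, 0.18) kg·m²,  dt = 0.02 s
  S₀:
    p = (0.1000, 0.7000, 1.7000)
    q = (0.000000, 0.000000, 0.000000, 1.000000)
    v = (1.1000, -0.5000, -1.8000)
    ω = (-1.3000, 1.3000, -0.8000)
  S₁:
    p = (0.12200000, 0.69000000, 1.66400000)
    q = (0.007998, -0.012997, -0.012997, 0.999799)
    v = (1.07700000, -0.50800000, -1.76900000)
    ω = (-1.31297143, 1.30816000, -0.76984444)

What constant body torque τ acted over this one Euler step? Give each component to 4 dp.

τ = (-0.0700, 0.0400, 0.1700)

rate change Δω = (-0.01297143, 0.00816000, 0.03015556)
precession coupling = (0.0208, -0.0416, -0.1014)
τ = I·(Δω/dt) + ω₀×(Iω₀) = (-0.0700, 0.0400, 0.1700)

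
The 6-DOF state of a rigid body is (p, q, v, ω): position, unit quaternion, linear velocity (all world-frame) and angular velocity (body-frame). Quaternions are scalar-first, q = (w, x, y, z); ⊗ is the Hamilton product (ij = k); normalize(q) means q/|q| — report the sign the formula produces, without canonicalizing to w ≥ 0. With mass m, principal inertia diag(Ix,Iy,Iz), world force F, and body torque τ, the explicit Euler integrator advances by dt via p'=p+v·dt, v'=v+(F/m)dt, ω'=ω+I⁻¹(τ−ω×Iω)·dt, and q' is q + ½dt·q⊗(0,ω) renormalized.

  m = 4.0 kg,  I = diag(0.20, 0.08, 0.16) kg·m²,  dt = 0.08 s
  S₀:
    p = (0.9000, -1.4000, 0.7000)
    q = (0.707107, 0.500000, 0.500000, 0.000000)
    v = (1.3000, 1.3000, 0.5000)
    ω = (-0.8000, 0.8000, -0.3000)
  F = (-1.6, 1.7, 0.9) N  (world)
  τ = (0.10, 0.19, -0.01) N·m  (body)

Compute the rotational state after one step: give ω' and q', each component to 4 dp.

ω' = (-0.7523, 0.9804, -0.3434)
q' = (0.7063, 0.4709, 0.5280, 0.0235)

ω×(Iω) gyroscopic = (-0.0192, 0.0096, 0.0768)
α = I⁻¹(τ − ω×Iω) = (0.5960, 2.2550, -0.5425)
ω + α·dt = (-0.7523, 0.9804, -0.3434)
q⊗(0,ω) = (0.0000000, -0.7156856, 0.7156856, 0.5878679)
q + ½dt·q⊗(0,ω), renormalized = (0.7063, 0.4709, 0.5280, 0.0235)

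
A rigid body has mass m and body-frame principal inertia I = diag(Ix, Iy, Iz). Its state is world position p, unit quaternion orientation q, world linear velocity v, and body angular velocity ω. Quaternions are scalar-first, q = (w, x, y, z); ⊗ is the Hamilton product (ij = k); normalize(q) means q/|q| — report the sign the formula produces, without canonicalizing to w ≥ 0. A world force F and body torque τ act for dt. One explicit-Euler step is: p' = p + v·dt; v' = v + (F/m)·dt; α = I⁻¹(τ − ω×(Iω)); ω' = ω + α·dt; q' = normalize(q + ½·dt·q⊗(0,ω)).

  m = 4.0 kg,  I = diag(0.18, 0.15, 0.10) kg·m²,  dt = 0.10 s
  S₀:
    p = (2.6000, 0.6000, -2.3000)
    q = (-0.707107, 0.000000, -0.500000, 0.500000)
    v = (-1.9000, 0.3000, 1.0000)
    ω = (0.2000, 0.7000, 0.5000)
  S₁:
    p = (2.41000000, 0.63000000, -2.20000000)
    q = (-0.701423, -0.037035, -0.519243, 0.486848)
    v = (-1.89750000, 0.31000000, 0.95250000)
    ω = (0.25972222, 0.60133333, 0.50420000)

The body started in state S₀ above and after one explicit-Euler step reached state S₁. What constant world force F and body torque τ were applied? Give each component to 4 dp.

Δv = v₁−v₀ = (0.00250000, 0.01000000, -0.04750000)
F = m·Δv/dt = (0.1000, 0.4000, -1.9000)
rate change Δω = (0.05972222, -0.09866667, 0.00420000)
precession coupling = (-0.0175, 0.0080, -0.0042)
τ = I·(Δω/dt) + ω₀×(Iω₀) = (0.0900, -0.1400, 0.0000)

F = (0.1000, 0.4000, -1.9000)
τ = (0.0900, -0.1400, 0.0000)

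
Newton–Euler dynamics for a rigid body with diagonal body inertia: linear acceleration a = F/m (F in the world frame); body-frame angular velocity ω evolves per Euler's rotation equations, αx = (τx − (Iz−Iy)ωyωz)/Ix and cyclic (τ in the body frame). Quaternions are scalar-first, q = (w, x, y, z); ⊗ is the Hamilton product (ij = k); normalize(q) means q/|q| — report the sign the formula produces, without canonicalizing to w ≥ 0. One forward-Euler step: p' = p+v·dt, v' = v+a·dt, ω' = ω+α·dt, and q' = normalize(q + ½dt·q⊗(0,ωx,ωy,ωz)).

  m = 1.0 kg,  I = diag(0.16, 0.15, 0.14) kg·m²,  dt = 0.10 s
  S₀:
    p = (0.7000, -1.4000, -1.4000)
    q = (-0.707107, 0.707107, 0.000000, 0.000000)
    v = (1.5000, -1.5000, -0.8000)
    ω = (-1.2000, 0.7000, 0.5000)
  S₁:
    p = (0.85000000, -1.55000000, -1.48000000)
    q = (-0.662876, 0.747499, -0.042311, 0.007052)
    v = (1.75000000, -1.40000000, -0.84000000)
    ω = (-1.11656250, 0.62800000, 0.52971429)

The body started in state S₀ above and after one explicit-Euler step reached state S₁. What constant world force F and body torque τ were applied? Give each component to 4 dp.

F = (2.5000, 1.0000, -0.4000)
τ = (0.1300, -0.1200, 0.0500)

Δω = ω₁−ω₀ = (0.08343750, -0.07200000, 0.02971429)
gyro term ω₀×Iω₀ = (-0.0035, -0.0120, 0.0084)
τ = I·(Δω/dt) + ω₀×(Iω₀) = (0.1300, -0.1200, 0.0500)
velocity change Δv = (0.25000000, 0.10000000, -0.04000000)
m·(v₁−v₀)/dt = (2.5000, 1.0000, -0.4000)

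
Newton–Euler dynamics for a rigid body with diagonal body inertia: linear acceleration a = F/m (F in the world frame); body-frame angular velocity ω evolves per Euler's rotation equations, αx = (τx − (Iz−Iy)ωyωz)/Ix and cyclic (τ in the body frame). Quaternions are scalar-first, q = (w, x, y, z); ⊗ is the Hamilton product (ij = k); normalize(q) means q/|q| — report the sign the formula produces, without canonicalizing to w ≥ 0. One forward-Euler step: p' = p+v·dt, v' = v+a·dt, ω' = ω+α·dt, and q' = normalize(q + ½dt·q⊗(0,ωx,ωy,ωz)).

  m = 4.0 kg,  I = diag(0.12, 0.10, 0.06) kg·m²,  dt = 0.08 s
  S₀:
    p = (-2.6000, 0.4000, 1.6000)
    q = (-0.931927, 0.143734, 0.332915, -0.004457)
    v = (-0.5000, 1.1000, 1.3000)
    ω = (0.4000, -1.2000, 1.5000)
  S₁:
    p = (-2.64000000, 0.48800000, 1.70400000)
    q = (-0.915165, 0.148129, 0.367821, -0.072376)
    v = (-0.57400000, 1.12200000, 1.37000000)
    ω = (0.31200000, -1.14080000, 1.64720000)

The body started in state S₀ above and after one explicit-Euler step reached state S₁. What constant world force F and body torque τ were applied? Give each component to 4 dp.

F = (-3.7000, 1.1000, 3.5000)
τ = (-0.0600, 0.1100, 0.1200)

rate change Δω = (-0.08800000, 0.05920000, 0.14720000)
gyro term ω₀×Iω₀ = (0.0720, 0.0360, 0.0096)
applied torque τ = (-0.0600, 0.1100, 0.1200)
v₁ − v₀ = (-0.07400000, 0.02200000, 0.07000000)
F = m·Δv/dt = (-3.7000, 1.1000, 3.5000)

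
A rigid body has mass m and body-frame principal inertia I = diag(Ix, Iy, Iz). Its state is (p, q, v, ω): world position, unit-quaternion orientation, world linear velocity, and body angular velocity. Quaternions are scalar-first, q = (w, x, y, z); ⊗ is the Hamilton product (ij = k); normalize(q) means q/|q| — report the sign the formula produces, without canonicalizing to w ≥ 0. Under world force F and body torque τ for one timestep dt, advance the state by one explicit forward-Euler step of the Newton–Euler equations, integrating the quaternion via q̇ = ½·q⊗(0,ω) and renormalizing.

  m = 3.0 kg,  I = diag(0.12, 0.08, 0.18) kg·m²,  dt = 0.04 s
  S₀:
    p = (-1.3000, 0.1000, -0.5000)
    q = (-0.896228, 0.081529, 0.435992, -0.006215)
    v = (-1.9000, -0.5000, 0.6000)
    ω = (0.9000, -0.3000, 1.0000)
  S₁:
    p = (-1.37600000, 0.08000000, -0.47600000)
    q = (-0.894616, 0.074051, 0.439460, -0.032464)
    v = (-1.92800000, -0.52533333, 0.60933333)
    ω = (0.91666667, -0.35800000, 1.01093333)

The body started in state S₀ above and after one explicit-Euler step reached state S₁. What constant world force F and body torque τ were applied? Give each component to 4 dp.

Δω = ω₁−ω₀ = (0.01666667, -0.05800000, 0.01093333)
I·α + gyro = (0.0200, -0.1700, 0.0600)
velocity change Δv = (-0.02800000, -0.02533333, 0.00933333)
F = m·Δv/dt = (-2.1000, -1.9000, 0.7000)

F = (-2.1000, -1.9000, 0.7000)
τ = (0.0200, -0.1700, 0.0600)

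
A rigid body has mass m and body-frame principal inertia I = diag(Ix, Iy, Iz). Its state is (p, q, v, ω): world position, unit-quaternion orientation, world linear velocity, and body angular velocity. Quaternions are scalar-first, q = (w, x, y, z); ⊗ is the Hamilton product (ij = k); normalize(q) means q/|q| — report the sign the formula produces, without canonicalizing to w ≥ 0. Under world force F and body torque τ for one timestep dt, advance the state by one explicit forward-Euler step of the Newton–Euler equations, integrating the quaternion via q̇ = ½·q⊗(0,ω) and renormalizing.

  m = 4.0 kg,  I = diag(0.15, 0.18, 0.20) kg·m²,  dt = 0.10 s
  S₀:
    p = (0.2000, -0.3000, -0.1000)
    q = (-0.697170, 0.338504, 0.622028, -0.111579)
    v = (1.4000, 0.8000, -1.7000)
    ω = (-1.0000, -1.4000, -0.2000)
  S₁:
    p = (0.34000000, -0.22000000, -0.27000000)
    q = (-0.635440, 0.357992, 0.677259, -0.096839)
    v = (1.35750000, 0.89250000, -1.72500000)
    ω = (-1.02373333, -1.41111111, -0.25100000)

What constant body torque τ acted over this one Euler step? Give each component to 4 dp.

τ = (-0.0300, -0.0300, -0.0600)

ω₁ − ω₀ = (-0.02373333, -0.01111111, -0.05100000)
I·α + gyro = (-0.0300, -0.0300, -0.0600)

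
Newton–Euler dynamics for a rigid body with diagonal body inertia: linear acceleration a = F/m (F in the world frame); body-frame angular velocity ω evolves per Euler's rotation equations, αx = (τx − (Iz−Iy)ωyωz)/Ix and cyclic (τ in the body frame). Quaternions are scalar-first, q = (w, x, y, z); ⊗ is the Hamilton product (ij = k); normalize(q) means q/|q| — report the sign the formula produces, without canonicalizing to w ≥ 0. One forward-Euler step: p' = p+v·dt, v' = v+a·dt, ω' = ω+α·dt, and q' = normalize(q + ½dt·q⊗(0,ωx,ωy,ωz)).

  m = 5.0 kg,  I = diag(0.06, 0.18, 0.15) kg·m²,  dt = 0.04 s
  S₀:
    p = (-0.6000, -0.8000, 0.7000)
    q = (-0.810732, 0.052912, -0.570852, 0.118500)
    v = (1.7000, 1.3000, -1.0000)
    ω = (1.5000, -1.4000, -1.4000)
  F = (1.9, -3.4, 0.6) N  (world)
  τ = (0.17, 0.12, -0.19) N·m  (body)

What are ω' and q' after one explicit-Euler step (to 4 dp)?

precession coupling ω×(Iω) = (-0.0588, 0.1890, -0.2520)
angular accel α = (3.8133, -0.3833, 0.4133)
new body rate ω' = (1.6525, -1.4153, -1.3835)
q⊗(0,ω) = (-0.7126608, -0.2510052, 1.3868516, 1.9172260)
q + ½dt·q⊗(0,ω), renormalized = (-0.8240, 0.0478, -0.5424, 0.1567)

ω' = (1.6525, -1.4153, -1.3835)
q' = (-0.8240, 0.0478, -0.5424, 0.1567)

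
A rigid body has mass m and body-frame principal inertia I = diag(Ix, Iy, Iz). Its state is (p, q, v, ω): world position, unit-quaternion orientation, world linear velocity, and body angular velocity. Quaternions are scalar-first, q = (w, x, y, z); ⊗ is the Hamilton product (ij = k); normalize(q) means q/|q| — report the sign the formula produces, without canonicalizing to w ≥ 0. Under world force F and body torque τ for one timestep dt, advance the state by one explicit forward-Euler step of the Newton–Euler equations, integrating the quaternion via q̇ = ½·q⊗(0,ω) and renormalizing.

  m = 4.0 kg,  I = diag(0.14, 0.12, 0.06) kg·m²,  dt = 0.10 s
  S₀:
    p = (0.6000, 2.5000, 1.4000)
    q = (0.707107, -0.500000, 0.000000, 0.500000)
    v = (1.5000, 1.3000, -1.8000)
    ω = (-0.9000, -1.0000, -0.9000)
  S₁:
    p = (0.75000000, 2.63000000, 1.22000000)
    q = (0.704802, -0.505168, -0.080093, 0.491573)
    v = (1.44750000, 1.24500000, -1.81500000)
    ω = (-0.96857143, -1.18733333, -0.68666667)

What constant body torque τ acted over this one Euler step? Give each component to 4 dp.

Δω = ω₁−ω₀ = (-0.06857143, -0.18733333, 0.21333333)
precession coupling = (-0.0540, 0.0648, -0.0180)
applied torque τ = (-0.1500, -0.1600, 0.1100)

τ = (-0.1500, -0.1600, 0.1100)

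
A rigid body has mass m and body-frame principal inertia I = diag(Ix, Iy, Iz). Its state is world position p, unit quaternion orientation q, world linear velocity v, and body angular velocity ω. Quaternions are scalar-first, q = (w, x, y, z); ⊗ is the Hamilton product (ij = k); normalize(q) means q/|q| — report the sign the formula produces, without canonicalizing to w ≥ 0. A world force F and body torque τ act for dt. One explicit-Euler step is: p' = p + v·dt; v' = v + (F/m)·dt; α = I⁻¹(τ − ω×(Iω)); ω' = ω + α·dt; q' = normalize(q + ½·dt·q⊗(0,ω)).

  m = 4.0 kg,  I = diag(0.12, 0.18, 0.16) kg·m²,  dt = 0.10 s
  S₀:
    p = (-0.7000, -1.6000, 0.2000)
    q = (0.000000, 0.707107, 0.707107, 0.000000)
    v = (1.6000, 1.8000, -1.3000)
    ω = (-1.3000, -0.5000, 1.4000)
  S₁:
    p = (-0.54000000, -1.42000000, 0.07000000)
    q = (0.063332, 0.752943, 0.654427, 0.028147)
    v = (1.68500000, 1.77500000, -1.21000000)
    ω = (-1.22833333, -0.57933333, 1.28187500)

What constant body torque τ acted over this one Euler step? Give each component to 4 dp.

τ = (0.1000, -0.0700, -0.1500)

rate change Δω = (0.07166667, -0.07933333, -0.11812500)
gyro term ω₀×Iω₀ = (0.0140, 0.0728, 0.0390)
τ = I·(Δω/dt) + ω₀×(Iω₀) = (0.1000, -0.0700, -0.1500)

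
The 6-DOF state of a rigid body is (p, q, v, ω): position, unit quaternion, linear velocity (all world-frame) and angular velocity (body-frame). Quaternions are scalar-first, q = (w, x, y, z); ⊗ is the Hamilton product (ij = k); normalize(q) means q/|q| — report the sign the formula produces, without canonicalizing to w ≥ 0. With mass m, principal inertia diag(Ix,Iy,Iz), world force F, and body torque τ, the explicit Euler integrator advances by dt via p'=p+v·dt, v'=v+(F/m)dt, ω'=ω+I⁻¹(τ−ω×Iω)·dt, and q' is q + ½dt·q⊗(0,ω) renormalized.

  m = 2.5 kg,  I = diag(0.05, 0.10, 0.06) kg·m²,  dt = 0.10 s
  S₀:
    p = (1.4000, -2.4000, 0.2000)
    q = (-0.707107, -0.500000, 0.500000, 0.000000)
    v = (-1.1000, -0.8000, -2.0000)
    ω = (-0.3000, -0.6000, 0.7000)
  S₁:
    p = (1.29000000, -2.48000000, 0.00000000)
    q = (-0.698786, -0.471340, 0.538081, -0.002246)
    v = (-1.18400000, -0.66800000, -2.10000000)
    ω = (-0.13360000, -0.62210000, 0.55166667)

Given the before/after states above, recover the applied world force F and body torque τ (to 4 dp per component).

F = (-2.1000, 3.3000, -2.5000)
τ = (0.1000, -0.0200, -0.0800)

velocity change Δv = (-0.08400000, 0.13200000, -0.10000000)
F = m·Δv/dt = (-2.1000, 3.3000, -2.5000)
Δω = ω₁−ω₀ = (0.16640000, -0.02210000, -0.14833333)
τ = I·(Δω/dt) + ω₀×(Iω₀) = (0.1000, -0.0200, -0.0800)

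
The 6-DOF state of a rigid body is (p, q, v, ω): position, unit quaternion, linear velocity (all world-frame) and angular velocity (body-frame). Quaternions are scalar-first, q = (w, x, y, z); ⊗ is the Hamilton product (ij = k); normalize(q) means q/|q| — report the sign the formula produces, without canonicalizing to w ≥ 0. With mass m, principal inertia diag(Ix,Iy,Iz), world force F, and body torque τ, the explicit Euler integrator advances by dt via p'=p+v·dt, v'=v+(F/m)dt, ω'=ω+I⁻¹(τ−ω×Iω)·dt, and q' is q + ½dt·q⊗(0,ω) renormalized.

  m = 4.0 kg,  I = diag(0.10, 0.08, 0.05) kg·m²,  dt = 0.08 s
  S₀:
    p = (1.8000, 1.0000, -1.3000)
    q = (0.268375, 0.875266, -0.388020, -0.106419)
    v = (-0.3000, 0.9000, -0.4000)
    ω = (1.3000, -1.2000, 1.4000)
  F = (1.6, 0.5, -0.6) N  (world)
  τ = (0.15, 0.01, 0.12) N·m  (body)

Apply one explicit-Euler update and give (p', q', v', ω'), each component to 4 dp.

p' = (1.7760, 1.0720, -1.3320)
q' = (0.2093, 0.8589, -0.4536, -0.1128)
v' = (-0.2680, 0.9100, -0.4120)
ω' = (1.3797, -1.2810, 1.5421)

ω×(Iω) gyroscopic = (0.0504, 0.0910, 0.0312)
angular accel α = (0.9960, -1.0125, 1.7760)
ω' = ω + α·dt = (1.3797, -1.2810, 1.5421)
Hamilton product q⊗(0,ω) = (-1.4544832, -0.3220433, -1.6857671, -0.1701682)
q' = normalize(q + ½dt·q⊗(0,ω)) = (0.2093, 0.8589, -0.4536, -0.1128)
a = (0.4000, 0.1250, -0.1500)
p' = p + v·dt = (1.7760, 1.0720, -1.3320)
v' = v + a·dt = (-0.2680, 0.9100, -0.4120)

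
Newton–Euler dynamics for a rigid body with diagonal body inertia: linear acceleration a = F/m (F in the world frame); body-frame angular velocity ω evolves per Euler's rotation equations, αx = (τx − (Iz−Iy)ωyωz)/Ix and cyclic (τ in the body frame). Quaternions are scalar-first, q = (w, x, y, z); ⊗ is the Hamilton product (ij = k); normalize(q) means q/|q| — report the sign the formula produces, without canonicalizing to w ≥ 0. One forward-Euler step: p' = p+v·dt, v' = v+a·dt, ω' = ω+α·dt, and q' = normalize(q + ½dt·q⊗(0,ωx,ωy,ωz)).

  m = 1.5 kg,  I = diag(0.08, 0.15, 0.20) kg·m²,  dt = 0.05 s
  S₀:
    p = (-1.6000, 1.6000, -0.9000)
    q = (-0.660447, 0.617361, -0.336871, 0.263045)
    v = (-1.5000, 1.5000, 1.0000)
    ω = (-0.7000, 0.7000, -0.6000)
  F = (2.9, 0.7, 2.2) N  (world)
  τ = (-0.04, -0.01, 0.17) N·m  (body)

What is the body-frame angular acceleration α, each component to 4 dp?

ω×(Iω) gyroscopic = (-0.0210, -0.0504, -0.0343)
α = I⁻¹(τ − ω×Iω) = (-0.2375, 0.2693, 1.0215)

α = (-0.2375, 0.2693, 1.0215)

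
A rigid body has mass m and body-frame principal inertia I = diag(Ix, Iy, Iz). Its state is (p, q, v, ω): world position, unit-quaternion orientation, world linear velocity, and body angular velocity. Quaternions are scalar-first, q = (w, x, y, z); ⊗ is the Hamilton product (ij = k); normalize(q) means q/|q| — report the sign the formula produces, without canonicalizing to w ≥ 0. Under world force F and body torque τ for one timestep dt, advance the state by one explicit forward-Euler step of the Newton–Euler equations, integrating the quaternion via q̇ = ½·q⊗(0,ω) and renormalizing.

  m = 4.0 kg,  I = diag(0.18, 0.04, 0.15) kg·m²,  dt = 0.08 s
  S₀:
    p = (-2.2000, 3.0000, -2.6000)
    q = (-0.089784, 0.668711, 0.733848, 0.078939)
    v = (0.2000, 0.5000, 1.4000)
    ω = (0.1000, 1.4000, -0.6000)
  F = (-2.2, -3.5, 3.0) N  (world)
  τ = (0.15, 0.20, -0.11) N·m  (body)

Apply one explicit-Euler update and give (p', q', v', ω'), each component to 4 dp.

p + v·dt = (-2.1840, 3.0400, -2.4880)
v + (F/m)dt = (0.1560, 0.4300, 1.4600)
ω×(Iω) gyroscopic = (-0.0924, -0.0018, -0.0196)
α = I⁻¹(τ − ω×Iω) = (1.3467, 5.0450, -0.6027)
ω + α·dt = (0.2077, 1.8036, -0.6482)
q⊗(0,ω) = (-1.0468949, -0.5598018, 0.2834229, 0.9166810)
updated quaternion q' = (-0.1314, 0.6451, 0.7438, 0.1154)

p' = (-2.1840, 3.0400, -2.4880)
q' = (-0.1314, 0.6451, 0.7438, 0.1154)
v' = (0.1560, 0.4300, 1.4600)
ω' = (0.2077, 1.8036, -0.6482)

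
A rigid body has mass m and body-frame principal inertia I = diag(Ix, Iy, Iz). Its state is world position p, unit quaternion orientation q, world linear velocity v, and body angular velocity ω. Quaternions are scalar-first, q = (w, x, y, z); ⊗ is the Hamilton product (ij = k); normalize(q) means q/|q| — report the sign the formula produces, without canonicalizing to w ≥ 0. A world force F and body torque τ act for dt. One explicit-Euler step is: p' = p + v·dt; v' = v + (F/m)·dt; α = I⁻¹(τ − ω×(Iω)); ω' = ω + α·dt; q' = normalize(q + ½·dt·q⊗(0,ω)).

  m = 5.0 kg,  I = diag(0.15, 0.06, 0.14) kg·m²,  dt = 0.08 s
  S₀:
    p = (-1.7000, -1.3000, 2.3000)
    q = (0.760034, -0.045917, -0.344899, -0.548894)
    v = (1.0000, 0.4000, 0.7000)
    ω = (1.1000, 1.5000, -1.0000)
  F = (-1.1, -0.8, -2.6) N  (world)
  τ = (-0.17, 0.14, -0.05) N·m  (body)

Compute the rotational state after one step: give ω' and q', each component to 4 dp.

angular accel α = (-0.3333, 2.5167, 0.7036)
ω' = ω + α·dt = (1.0733, 1.7013, -0.9437)
q⊗(0,ω) = (0.0189632, 2.0042774, 0.4903506, -0.4495206)
updated quaternion q' = (0.7581, 0.0341, -0.3241, -0.5649)

ω' = (1.0733, 1.7013, -0.9437)
q' = (0.7581, 0.0341, -0.3241, -0.5649)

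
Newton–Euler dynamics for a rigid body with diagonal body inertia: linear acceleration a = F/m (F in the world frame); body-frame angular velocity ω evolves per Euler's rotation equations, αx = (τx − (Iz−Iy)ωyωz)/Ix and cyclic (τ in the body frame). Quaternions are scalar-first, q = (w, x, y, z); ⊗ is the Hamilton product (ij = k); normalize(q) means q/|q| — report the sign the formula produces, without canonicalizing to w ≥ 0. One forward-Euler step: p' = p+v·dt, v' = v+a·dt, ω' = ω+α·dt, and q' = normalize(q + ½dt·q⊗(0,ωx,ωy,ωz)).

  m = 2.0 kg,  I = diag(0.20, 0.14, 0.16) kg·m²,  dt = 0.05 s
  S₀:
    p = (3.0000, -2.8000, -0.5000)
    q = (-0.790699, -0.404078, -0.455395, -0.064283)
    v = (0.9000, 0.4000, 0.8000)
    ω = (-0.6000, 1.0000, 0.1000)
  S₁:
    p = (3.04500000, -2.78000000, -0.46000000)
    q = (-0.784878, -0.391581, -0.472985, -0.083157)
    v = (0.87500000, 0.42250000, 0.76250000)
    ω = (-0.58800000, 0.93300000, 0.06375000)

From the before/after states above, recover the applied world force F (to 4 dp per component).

F = (-1.0000, 0.9000, -1.5000)

velocity change Δv = (-0.02500000, 0.02250000, -0.03750000)
m·(v₁−v₀)/dt = (-1.0000, 0.9000, -1.5000)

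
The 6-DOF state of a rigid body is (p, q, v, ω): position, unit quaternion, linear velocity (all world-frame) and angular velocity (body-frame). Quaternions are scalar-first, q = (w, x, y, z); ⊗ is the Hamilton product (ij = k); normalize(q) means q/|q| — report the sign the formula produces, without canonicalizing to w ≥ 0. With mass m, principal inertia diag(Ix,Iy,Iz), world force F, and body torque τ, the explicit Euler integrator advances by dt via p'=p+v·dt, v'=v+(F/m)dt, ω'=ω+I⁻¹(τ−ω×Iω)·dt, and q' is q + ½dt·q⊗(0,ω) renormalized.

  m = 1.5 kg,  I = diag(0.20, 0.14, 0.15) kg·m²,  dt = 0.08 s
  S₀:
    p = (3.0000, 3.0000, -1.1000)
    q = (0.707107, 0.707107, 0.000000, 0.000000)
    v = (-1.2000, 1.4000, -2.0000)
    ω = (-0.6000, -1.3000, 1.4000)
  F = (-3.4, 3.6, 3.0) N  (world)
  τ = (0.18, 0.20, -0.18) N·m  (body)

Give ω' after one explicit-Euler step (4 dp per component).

gyro term ω×Iω = (-0.0182, -0.0420, -0.0468)
α = I⁻¹(τ − ω×Iω) = (0.9910, 1.7286, -0.8880)
ω + α·dt = (-0.5207, -1.1617, 1.3290)

ω' = (-0.5207, -1.1617, 1.3290)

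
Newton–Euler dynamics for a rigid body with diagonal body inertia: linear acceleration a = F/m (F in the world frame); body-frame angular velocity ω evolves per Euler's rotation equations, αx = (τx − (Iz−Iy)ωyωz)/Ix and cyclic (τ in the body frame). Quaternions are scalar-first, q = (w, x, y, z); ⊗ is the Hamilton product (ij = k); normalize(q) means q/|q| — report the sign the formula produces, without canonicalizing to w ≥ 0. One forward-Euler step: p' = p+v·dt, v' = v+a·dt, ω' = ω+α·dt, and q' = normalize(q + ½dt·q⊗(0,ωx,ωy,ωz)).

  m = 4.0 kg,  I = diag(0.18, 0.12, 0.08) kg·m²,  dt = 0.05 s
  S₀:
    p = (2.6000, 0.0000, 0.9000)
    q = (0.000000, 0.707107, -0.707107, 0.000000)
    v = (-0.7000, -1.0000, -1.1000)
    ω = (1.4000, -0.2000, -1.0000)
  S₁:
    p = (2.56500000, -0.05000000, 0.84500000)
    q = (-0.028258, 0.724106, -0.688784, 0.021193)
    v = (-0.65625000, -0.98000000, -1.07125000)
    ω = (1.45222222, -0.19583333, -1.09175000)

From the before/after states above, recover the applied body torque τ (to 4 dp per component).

rate change Δω = (0.05222222, 0.00416667, -0.09175000)
gyro term ω₀×Iω₀ = (-0.0080, -0.1400, 0.0168)
applied torque τ = (0.1800, -0.1300, -0.1300)

τ = (0.1800, -0.1300, -0.1300)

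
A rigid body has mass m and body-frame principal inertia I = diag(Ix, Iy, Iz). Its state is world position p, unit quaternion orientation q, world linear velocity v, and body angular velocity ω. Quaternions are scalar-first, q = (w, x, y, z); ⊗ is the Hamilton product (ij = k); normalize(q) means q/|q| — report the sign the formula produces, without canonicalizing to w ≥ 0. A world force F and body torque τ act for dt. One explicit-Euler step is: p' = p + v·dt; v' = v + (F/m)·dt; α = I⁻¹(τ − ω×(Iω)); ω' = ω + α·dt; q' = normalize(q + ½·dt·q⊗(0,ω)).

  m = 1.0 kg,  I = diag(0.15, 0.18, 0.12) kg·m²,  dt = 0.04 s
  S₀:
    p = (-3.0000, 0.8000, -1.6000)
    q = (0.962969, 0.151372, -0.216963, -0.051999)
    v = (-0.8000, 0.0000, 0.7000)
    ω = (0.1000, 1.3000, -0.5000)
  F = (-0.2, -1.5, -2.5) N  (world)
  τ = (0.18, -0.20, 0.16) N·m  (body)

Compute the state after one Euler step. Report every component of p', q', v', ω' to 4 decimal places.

new position p' = (-3.0320, 0.8000, -1.5720)
new velocity v' = (-0.8080, -0.0600, 0.6000)
angular accel α = (0.9400, -1.1028, 1.3008)
ω + α·dt = (0.1376, 1.2559, -0.4480)
2q̇ = q⊗(0,ω) = (0.2409152, 0.2723771, 1.3223458, -0.2630046)
updated quaternion q' = (0.9674, 0.1568, -0.1904, -0.0572)

p' = (-3.0320, 0.8000, -1.5720)
q' = (0.9674, 0.1568, -0.1904, -0.0572)
v' = (-0.8080, -0.0600, 0.6000)
ω' = (0.1376, 1.2559, -0.4480)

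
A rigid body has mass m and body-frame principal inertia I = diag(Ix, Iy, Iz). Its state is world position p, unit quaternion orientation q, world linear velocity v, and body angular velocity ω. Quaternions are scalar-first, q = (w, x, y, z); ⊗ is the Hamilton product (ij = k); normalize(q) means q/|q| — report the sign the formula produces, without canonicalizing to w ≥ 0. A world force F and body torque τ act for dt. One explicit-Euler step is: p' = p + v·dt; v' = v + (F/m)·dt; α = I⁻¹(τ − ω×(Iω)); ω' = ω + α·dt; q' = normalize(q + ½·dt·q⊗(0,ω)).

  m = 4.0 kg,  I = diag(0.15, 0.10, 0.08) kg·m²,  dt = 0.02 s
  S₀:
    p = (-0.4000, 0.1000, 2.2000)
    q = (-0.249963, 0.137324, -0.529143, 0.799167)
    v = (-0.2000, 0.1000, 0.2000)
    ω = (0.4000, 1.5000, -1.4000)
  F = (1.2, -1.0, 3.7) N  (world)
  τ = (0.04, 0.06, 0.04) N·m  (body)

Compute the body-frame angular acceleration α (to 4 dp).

ω×(Iω) gyroscopic = (0.0420, -0.0392, -0.0300)
α = I⁻¹(τ − ω×Iω) = (-0.0133, 0.9920, 0.8750)

α = (-0.0133, 0.9920, 0.8750)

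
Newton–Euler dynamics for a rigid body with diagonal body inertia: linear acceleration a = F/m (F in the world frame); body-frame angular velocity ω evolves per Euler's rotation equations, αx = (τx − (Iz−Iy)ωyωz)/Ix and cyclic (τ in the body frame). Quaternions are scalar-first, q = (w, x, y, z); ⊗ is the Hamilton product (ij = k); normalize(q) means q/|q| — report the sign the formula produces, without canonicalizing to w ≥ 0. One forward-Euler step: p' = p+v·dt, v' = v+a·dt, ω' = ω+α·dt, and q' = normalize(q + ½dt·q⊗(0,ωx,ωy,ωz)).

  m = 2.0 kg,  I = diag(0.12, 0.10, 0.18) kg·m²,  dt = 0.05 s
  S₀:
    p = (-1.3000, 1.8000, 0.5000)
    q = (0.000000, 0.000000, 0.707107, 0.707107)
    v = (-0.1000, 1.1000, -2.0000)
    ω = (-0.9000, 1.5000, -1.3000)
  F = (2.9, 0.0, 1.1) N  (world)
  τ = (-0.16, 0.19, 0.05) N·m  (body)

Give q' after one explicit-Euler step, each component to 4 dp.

q' = (-0.0035, -0.0494, 0.6902, 0.7219)

q⊗(0,ω) = (-0.1414214, -1.9798996, -0.6363963, 0.6363963)
q' = normalize(q + ½dt·q⊗(0,ω)) = (-0.0035, -0.0494, 0.6902, 0.7219)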